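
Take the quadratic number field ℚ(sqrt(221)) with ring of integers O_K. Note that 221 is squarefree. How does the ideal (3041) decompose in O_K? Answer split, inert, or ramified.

Since 221 ≡ 1 mod 4, the ring of integers is ℤ[(1+√221)/2] with discriminant 221.
disc(K) = 221 is not divisible by 3041; 3041 is unramified.
Euler's criterion: 221^1520 mod 3041 = 1. Thus (221|3041) = 1.
(221/3041) = 1, so 3041 splits.

3041 splits in O_K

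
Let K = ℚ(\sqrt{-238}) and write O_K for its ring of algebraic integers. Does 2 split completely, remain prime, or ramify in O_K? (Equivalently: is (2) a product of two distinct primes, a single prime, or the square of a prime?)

d = -238 ≡ 2 (mod 4), so O_K = ℤ[√-238] and disc(K) = 4d = -952.
disc(K) = -952 = 2·(-476), so p = 2 is ramified.

ramified — (2) = 𝔭²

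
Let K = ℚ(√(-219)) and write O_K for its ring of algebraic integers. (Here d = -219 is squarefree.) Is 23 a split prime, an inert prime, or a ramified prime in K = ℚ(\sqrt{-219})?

inert — (23) stays prime in O_K

-219 mod 4 = 1, hence disc K = -219 and O_K = ℤ[(1+√-219)/2].
Since gcd(23, -219) = 1 the prime 23 does not ramify.
(-219/23) = 11^11 mod 23 = 22, giving Legendre symbol -1.
d is a non-residue mod p, hence 23 remains inert in O_K.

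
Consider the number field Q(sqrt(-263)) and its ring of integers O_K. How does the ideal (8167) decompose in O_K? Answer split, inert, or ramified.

-263 mod 4 = 1, hence disc K = -263 and O_K = ℤ[(1+√-263)/2].
8167 ∤ -263, so 8167 is unramified.
Euler's criterion: (-263)^4083 mod 8167 = 8166. Thus (-263|8167) = -1.
Legendre symbol -1 ⇒ 8167 is inert.

8167 remains inert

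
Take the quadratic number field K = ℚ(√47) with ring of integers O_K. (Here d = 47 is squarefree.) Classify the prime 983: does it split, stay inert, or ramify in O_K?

split

47 mod 4 = 3, hence disc K = 4·47 = 188 and O_K = ℤ[√47].
983 ∤ 188, so 983 is unramified.
(47/983) = 47^491 mod 983 = 1, giving Legendre symbol 1.
d is a quadratic residue mod p, hence 983 splits in O_K.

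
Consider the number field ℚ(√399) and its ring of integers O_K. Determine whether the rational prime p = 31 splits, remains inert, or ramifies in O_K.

inert — (31) stays prime in O_K

d = 399 ≡ 3 (mod 4), so O_K = ℤ[√399] and disc(K) = 4d = 1596.
31 ∤ 1596, so 31 is unramified.
Legendre symbol by Euler's criterion: (399/31) ≡ 399^15 ≡ 30 (mod 31), i.e. (399/31) = -1.
(399/31) = -1, so 31 is inert.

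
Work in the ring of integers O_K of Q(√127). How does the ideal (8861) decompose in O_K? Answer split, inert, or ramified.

splits completely

127 mod 4 = 3, hence disc K = 4·127 = 508 and O_K = ℤ[√127].
disc(K) = 508 is not divisible by 8861; 8861 is unramified.
Compute (127/8861) via Euler: 127^((8861-1)/2) mod 8861 = 1, so (127/8861) = 1.
(127/8861) = 1, so 8861 splits.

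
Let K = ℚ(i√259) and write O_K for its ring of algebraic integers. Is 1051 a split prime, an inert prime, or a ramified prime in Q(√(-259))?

d = -259 ≡ 1 (mod 4), so O_K = ℤ[(1+√-259)/2] and disc(K) = d = -259.
Since gcd(1051, -259) = 1 the prime 1051 does not ramify.
Legendre symbol by Euler's criterion: (-259/1051) ≡ (-259)^525 ≡ 1050 (mod 1051), i.e. (-259/1051) = -1.
Legendre symbol -1 ⇒ 1051 is inert.

inert — (1051) stays prime in O_K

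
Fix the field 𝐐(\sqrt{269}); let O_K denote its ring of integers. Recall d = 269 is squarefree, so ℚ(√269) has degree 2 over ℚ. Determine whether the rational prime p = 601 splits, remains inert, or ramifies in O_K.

Since 269 ≡ 1 mod 4, the ring of integers is ℤ[(1+√269)/2] with discriminant 269.
Since gcd(601, 269) = 1 the prime 601 does not ramify.
Legendre symbol by Euler's criterion: (269/601) ≡ 269^300 ≡ 600 (mod 601), i.e. (269/601) = -1.
Legendre symbol -1 ⇒ 601 is inert.

inert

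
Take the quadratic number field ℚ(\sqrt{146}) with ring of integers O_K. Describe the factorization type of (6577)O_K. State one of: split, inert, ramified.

remains prime (inert)

Since 146 ≢ 1 mod 4, the ring of integers is ℤ[√146] with discriminant 4·146 = 584.
6577 ∤ 584, so 6577 is unramified.
Legendre symbol by Euler's criterion: (146/6577) ≡ 146^3288 ≡ 6576 (mod 6577), i.e. (146/6577) = -1.
d is a non-residue mod p, hence 6577 remains inert in O_K.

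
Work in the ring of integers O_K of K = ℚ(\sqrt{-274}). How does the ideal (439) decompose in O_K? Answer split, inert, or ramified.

-274 mod 4 = 2, hence disc K = 4·(-274) = -1096 and O_K = ℤ[√-274].
439 ∤ -1096, so 439 is unramified.
(-274/439) = 165^219 mod 439 = 438, giving Legendre symbol -1.
d is a non-residue mod p, hence 439 remains inert in O_K.

p is inert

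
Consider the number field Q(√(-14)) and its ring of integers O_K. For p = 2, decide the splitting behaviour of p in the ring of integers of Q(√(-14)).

d = -14 ≡ 2 (mod 4), so O_K = ℤ[√-14] and disc(K) = 4d = -56.
2 divides disc(K) = -56, so 2 ramifies.

2 is ramified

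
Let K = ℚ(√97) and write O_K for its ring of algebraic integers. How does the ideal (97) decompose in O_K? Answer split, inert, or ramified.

p ramifies

97 mod 4 = 1, hence disc K = 97 and O_K = ℤ[(1+√97)/2].
disc(K) = 97 = 97·1, so p = 97 is ramified.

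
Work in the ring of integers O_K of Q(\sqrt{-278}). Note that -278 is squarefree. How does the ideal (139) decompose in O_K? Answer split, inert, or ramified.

Since -278 ≢ 1 mod 4, the ring of integers is ℤ[√-278] with discriminant 4·(-278) = -1112.
139 divides disc(K) = -1112, so 139 ramifies.

ramifies in O_K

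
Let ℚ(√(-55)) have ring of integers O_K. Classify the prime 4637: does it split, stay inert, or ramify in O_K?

d = -55 ≡ 1 (mod 4), so O_K = ℤ[(1+√-55)/2] and disc(K) = d = -55.
disc(K) = -55 is not divisible by 4637; 4637 is unramified.
Legendre symbol by Euler's criterion: (-55/4637) ≡ (-55)^2318 ≡ 1 (mod 4637), i.e. (-55/4637) = 1.
(-55/4637) = 1, so 4637 splits.

p splits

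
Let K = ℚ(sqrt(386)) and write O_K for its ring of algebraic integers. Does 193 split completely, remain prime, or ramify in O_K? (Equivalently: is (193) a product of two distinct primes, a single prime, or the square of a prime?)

193 is ramified

Since 386 ≢ 1 mod 4, the ring of integers is ℤ[√386] with discriminant 4·386 = 1544.
Ramification test: 193 | 1544. The prime 193 ramifies in K.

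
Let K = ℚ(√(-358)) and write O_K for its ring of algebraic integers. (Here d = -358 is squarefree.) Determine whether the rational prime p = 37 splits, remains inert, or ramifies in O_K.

-358 mod 4 = 2, hence disc K = 4·(-358) = -1432 and O_K = ℤ[√-358].
Since gcd(37, -1432) = 1 the prime 37 does not ramify.
Legendre symbol by Euler's criterion: (-358/37) ≡ (-358)^18 ≡ 1 (mod 37), i.e. (-358/37) = 1.
d is a quadratic residue mod p, hence 37 splits in O_K.

p splits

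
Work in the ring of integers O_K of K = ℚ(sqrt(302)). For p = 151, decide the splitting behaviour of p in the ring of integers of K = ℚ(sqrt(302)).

p ramifies

d = 302 ≡ 2 (mod 4), so O_K = ℤ[√302] and disc(K) = 4d = 1208.
151 divides disc(K) = 1208, so 151 ramifies.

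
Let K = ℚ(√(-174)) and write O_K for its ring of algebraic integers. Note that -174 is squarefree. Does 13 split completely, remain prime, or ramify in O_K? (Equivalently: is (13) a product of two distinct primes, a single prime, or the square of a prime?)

remains prime (inert)

d = -174 ≡ 2 (mod 4), so O_K = ℤ[√-174] and disc(K) = 4d = -696.
disc(K) = -696 is not divisible by 13; 13 is unramified.
Compute (-174/13) via Euler: 8^((13-1)/2) mod 13 = 12, so (-174/13) = -1.
(-174/13) = -1, so 13 is inert.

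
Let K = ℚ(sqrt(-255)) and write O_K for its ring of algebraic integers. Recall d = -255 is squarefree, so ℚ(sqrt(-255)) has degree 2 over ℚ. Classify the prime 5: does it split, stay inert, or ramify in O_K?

d = -255 ≡ 1 (mod 4), so O_K = ℤ[(1+√-255)/2] and disc(K) = d = -255.
disc(K) = -255 = 5·(-51), so p = 5 is ramified.

ramifies in O_K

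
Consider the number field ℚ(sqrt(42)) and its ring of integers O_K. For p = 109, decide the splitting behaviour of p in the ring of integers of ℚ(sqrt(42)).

109 remains inert

d = 42 ≡ 2 (mod 4), so O_K = ℤ[√42] and disc(K) = 4d = 168.
Since gcd(109, 168) = 1 the prime 109 does not ramify.
Euler's criterion: 42^54 mod 109 = 108. Thus (42|109) = -1.
d is a non-residue mod p, hence 109 remains inert in O_K.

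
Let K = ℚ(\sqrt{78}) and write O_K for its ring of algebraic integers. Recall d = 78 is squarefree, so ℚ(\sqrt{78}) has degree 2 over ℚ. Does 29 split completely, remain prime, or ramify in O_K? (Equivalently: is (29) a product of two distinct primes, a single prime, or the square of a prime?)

78 mod 4 = 2, hence disc K = 4·78 = 312 and O_K = ℤ[√78].
disc(K) = 312 is not divisible by 29; 29 is unramified.
Euler's criterion: 78^14 mod 29 = 1. Thus (78|29) = 1.
d is a quadratic residue mod p, hence 29 splits in O_K.

p splits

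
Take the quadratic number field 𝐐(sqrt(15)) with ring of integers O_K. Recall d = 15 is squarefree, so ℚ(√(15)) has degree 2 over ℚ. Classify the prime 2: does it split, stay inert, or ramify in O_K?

ramifies in O_K

d = 15 ≡ 3 (mod 4), so O_K = ℤ[√15] and disc(K) = 4d = 60.
2 divides disc(K) = 60, so 2 ramifies.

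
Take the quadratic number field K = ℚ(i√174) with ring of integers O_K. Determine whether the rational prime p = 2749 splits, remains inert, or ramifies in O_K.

d = -174 ≡ 2 (mod 4), so O_K = ℤ[√-174] and disc(K) = 4d = -696.
Since gcd(2749, -696) = 1 the prime 2749 does not ramify.
(-174/2749) = 2575^1374 mod 2749 = 2748, giving Legendre symbol -1.
(-174/2749) = -1, so 2749 is inert.

remains prime (inert)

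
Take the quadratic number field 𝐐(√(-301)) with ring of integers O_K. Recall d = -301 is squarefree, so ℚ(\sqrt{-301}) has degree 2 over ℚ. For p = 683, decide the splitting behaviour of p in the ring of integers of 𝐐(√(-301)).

d = -301 ≡ 3 (mod 4), so O_K = ℤ[√-301] and disc(K) = 4d = -1204.
disc(K) = -1204 is not divisible by 683; 683 is unramified.
Compute (-301/683) via Euler: 382^((683-1)/2) mod 683 = 682, so (-301/683) = -1.
d is a non-residue mod p, hence 683 remains inert in O_K.

p is inert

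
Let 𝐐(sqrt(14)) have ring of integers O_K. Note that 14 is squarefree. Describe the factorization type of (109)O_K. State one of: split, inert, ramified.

109 remains inert

Since 14 ≢ 1 mod 4, the ring of integers is ℤ[√14] with discriminant 4·14 = 56.
Since gcd(109, 56) = 1 the prime 109 does not ramify.
Compute (14/109) via Euler: 14^((109-1)/2) mod 109 = 108, so (14/109) = -1.
(14/109) = -1, so 109 is inert.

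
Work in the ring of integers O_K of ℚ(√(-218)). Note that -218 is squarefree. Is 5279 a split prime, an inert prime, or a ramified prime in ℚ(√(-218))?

5279 splits in O_K

-218 mod 4 = 2, hence disc K = 4·(-218) = -872 and O_K = ℤ[√-218].
Since gcd(5279, -872) = 1 the prime 5279 does not ramify.
Compute (-218/5279) via Euler: 5061^((5279-1)/2) mod 5279 = 1, so (-218/5279) = 1.
d is a quadratic residue mod p, hence 5279 splits in O_K.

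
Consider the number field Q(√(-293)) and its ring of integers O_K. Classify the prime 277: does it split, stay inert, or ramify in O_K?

d = -293 ≡ 3 (mod 4), so O_K = ℤ[√-293] and disc(K) = 4d = -1172.
disc(K) = -1172 is not divisible by 277; 277 is unramified.
(-293/277) = 261^138 mod 277 = 1, giving Legendre symbol 1.
Legendre symbol 1 ⇒ 277 is split.

split — (277) = 𝔭₁𝔭₂ with 𝔭₁ ≠ 𝔭₂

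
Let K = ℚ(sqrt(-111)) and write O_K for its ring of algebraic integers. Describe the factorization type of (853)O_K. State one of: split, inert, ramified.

853 remains inert

d = -111 ≡ 1 (mod 4), so O_K = ℤ[(1+√-111)/2] and disc(K) = d = -111.
Since gcd(853, -111) = 1 the prime 853 does not ramify.
(-111/853) = 742^426 mod 853 = 852, giving Legendre symbol -1.
(-111/853) = -1, so 853 is inert.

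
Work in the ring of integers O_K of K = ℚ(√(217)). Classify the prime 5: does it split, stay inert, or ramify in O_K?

d = 217 ≡ 1 (mod 4), so O_K = ℤ[(1+√217)/2] and disc(K) = d = 217.
disc(K) = 217 is not divisible by 5; 5 is unramified.
(217/5) = 2^2 mod 5 = 4, giving Legendre symbol -1.
d is a non-residue mod p, hence 5 remains inert in O_K.

p is inert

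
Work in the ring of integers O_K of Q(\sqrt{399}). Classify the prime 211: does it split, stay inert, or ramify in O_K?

211 splits in O_K

d = 399 ≡ 3 (mod 4), so O_K = ℤ[√399] and disc(K) = 4d = 1596.
disc(K) = 1596 is not divisible by 211; 211 is unramified.
Euler's criterion: 399^105 mod 211 = 1. Thus (399|211) = 1.
Legendre symbol 1 ⇒ 211 is split.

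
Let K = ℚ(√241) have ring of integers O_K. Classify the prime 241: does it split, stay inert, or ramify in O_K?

241 mod 4 = 1, hence disc K = 241 and O_K = ℤ[(1+√241)/2].
disc(K) = 241 = 241·1, so p = 241 is ramified.

241 is ramified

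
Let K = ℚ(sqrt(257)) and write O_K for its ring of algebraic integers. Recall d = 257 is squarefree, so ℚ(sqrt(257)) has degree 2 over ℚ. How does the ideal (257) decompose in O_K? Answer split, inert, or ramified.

Since 257 ≡ 1 mod 4, the ring of integers is ℤ[(1+√257)/2] with discriminant 257.
disc(K) = 257 = 257·1, so p = 257 is ramified.

ramified — (257) = 𝔭²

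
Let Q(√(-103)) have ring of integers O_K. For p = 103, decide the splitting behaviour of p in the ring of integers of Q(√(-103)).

d = -103 ≡ 1 (mod 4), so O_K = ℤ[(1+√-103)/2] and disc(K) = d = -103.
Ramification test: 103 | -103. The prime 103 ramifies in K.

103 is ramified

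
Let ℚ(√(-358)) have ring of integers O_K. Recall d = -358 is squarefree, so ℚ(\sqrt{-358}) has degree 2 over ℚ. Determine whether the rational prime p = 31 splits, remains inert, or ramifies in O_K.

31 splits in O_K

-358 mod 4 = 2, hence disc K = 4·(-358) = -1432 and O_K = ℤ[√-358].
31 ∤ -1432, so 31 is unramified.
Legendre symbol by Euler's criterion: (-358/31) ≡ (-358)^15 ≡ 1 (mod 31), i.e. (-358/31) = 1.
(-358/31) = 1, so 31 splits.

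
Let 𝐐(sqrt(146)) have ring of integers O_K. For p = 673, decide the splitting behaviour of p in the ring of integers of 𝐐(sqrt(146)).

146 mod 4 = 2, hence disc K = 4·146 = 584 and O_K = ℤ[√146].
673 ∤ 584, so 673 is unramified.
(146/673) = 146^336 mod 673 = 1, giving Legendre symbol 1.
Legendre symbol 1 ⇒ 673 is split.

splits completely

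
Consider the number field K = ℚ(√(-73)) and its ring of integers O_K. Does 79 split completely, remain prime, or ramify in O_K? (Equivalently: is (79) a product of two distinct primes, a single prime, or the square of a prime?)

-73 mod 4 = 3, hence disc K = 4·(-73) = -292 and O_K = ℤ[√-73].
79 ∤ -292, so 79 is unramified.
Legendre symbol by Euler's criterion: (-73/79) ≡ (-73)^39 ≡ 78 (mod 79), i.e. (-73/79) = -1.
(-73/79) = -1, so 79 is inert.

p is inert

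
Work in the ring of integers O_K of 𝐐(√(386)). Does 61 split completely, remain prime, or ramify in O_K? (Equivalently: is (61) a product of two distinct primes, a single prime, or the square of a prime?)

d = 386 ≡ 2 (mod 4), so O_K = ℤ[√386] and disc(K) = 4d = 1544.
disc(K) = 1544 is not divisible by 61; 61 is unramified.
Compute (386/61) via Euler: 20^((61-1)/2) mod 61 = 1, so (386/61) = 1.
d is a quadratic residue mod p, hence 61 splits in O_K.

split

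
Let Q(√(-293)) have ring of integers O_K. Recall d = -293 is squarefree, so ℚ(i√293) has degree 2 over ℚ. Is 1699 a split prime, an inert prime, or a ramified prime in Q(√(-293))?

Since -293 ≢ 1 mod 4, the ring of integers is ℤ[√-293] with discriminant 4·(-293) = -1172.
1699 ∤ -1172, so 1699 is unramified.
Compute (-293/1699) via Euler: 1406^((1699-1)/2) mod 1699 = 1698, so (-293/1699) = -1.
Legendre symbol -1 ⇒ 1699 is inert.

remains prime (inert)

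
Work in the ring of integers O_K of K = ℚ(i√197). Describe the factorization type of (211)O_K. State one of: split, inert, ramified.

d = -197 ≡ 3 (mod 4), so O_K = ℤ[√-197] and disc(K) = 4d = -788.
Since gcd(211, -788) = 1 the prime 211 does not ramify.
Compute (-197/211) via Euler: 14^((211-1)/2) mod 211 = 1, so (-197/211) = 1.
Legendre symbol 1 ⇒ 211 is split.

split — (211) = 𝔭₁𝔭₂ with 𝔭₁ ≠ 𝔭₂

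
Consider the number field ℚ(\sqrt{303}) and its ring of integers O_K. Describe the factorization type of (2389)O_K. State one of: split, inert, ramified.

inert

d = 303 ≡ 3 (mod 4), so O_K = ℤ[√303] and disc(K) = 4d = 1212.
Since gcd(2389, 1212) = 1 the prime 2389 does not ramify.
Euler's criterion: 303^1194 mod 2389 = 2388. Thus (303|2389) = -1.
(303/2389) = -1, so 2389 is inert.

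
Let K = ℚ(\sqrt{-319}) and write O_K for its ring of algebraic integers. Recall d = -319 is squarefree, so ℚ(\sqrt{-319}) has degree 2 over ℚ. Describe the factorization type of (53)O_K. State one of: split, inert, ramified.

Since -319 ≡ 1 mod 4, the ring of integers is ℤ[(1+√-319)/2] with discriminant -319.
53 ∤ -319, so 53 is unramified.
Compute (-319/53) via Euler: 52^((53-1)/2) mod 53 = 1, so (-319/53) = 1.
Legendre symbol 1 ⇒ 53 is split.

p splits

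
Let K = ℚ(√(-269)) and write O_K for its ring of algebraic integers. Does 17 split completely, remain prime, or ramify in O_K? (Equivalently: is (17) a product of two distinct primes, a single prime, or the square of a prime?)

inert

-269 mod 4 = 3, hence disc K = 4·(-269) = -1076 and O_K = ℤ[√-269].
Since gcd(17, -1076) = 1 the prime 17 does not ramify.
(-269/17) = 3^8 mod 17 = 16, giving Legendre symbol -1.
d is a non-residue mod p, hence 17 remains inert in O_K.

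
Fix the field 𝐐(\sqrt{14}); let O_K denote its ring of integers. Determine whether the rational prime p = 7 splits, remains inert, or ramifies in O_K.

Since 14 ≢ 1 mod 4, the ring of integers is ℤ[√14] with discriminant 4·14 = 56.
7 divides disc(K) = 56, so 7 ramifies.

ramified — (7) = 𝔭²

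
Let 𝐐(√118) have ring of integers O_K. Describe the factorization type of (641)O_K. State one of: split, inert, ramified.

118 mod 4 = 2, hence disc K = 4·118 = 472 and O_K = ℤ[√118].
Since gcd(641, 472) = 1 the prime 641 does not ramify.
Compute (118/641) via Euler: 118^((641-1)/2) mod 641 = 1, so (118/641) = 1.
Legendre symbol 1 ⇒ 641 is split.

splits completely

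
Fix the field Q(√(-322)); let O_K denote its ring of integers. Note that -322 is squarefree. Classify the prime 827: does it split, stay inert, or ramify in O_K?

inert

Since -322 ≢ 1 mod 4, the ring of integers is ℤ[√-322] with discriminant 4·(-322) = -1288.
827 ∤ -1288, so 827 is unramified.
Legendre symbol by Euler's criterion: (-322/827) ≡ (-322)^413 ≡ 826 (mod 827), i.e. (-322/827) = -1.
Legendre symbol -1 ⇒ 827 is inert.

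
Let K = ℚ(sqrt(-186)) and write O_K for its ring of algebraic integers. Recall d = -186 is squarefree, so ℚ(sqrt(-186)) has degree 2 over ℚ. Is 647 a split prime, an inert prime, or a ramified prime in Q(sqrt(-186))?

647 remains inert

Since -186 ≢ 1 mod 4, the ring of integers is ℤ[√-186] with discriminant 4·(-186) = -744.
647 ∤ -744, so 647 is unramified.
Euler's criterion: (-186)^323 mod 647 = 646. Thus (-186|647) = -1.
(-186/647) = -1, so 647 is inert.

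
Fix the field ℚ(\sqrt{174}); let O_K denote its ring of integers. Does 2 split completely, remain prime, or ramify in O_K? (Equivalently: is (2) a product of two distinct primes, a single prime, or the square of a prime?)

Since 174 ≢ 1 mod 4, the ring of integers is ℤ[√174] with discriminant 4·174 = 696.
2 divides disc(K) = 696, so 2 ramifies.

ramified — (2) = 𝔭²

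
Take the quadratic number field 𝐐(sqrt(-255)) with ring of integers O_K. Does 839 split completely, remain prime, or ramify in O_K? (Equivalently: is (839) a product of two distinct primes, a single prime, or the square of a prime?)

split — (839) = 𝔭₁𝔭₂ with 𝔭₁ ≠ 𝔭₂

-255 mod 4 = 1, hence disc K = -255 and O_K = ℤ[(1+√-255)/2].
Since gcd(839, -255) = 1 the prime 839 does not ramify.
(-255/839) = 584^419 mod 839 = 1, giving Legendre symbol 1.
(-255/839) = 1, so 839 splits.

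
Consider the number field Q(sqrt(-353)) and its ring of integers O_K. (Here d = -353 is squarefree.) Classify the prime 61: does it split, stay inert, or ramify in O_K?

split — (61) = 𝔭₁𝔭₂ with 𝔭₁ ≠ 𝔭₂

Since -353 ≢ 1 mod 4, the ring of integers is ℤ[√-353] with discriminant 4·(-353) = -1412.
Since gcd(61, -1412) = 1 the prime 61 does not ramify.
Compute (-353/61) via Euler: 13^((61-1)/2) mod 61 = 1, so (-353/61) = 1.
d is a quadratic residue mod p, hence 61 splits in O_K.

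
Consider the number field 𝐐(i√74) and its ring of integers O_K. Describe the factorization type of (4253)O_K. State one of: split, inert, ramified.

Since -74 ≢ 1 mod 4, the ring of integers is ℤ[√-74] with discriminant 4·(-74) = -296.
Since gcd(4253, -296) = 1 the prime 4253 does not ramify.
Compute (-74/4253) via Euler: 4179^((4253-1)/2) mod 4253 = 1, so (-74/4253) = 1.
d is a quadratic residue mod p, hence 4253 splits in O_K.

splits completely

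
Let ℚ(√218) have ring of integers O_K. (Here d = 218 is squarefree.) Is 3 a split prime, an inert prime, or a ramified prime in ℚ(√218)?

218 mod 4 = 2, hence disc K = 4·218 = 872 and O_K = ℤ[√218].
Since gcd(3, 872) = 1 the prime 3 does not ramify.
Legendre symbol by Euler's criterion: (218/3) ≡ 218^1 ≡ 2 (mod 3), i.e. (218/3) = -1.
(218/3) = -1, so 3 is inert.

remains prime (inert)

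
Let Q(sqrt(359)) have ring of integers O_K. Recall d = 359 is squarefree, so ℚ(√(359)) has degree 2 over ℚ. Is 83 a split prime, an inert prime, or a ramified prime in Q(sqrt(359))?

d = 359 ≡ 3 (mod 4), so O_K = ℤ[√359] and disc(K) = 4d = 1436.
83 ∤ 1436, so 83 is unramified.
Euler's criterion: 359^41 mod 83 = 1. Thus (359|83) = 1.
Legendre symbol 1 ⇒ 83 is split.

83 splits in O_K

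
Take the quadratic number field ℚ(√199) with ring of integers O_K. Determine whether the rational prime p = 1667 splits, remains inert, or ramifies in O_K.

1667 splits in O_K

Since 199 ≢ 1 mod 4, the ring of integers is ℤ[√199] with discriminant 4·199 = 796.
Since gcd(1667, 796) = 1 the prime 1667 does not ramify.
(199/1667) = 199^833 mod 1667 = 1, giving Legendre symbol 1.
Legendre symbol 1 ⇒ 1667 is split.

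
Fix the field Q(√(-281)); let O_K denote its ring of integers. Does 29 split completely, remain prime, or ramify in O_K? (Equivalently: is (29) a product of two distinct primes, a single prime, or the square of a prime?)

splits completely

-281 mod 4 = 3, hence disc K = 4·(-281) = -1124 and O_K = ℤ[√-281].
disc(K) = -1124 is not divisible by 29; 29 is unramified.
Legendre symbol by Euler's criterion: (-281/29) ≡ (-281)^14 ≡ 1 (mod 29), i.e. (-281/29) = 1.
d is a quadratic residue mod p, hence 29 splits in O_K.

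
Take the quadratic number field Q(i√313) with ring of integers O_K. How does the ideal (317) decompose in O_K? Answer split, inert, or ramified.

317 splits in O_K

d = -313 ≡ 3 (mod 4), so O_K = ℤ[√-313] and disc(K) = 4d = -1252.
317 ∤ -1252, so 317 is unramified.
Legendre symbol by Euler's criterion: (-313/317) ≡ (-313)^158 ≡ 1 (mod 317), i.e. (-313/317) = 1.
d is a quadratic residue mod p, hence 317 splits in O_K.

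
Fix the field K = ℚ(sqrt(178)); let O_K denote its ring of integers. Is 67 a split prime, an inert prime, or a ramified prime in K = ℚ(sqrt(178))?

d = 178 ≡ 2 (mod 4), so O_K = ℤ[√178] and disc(K) = 4d = 712.
Since gcd(67, 712) = 1 the prime 67 does not ramify.
(178/67) = 44^33 mod 67 = 66, giving Legendre symbol -1.
Legendre symbol -1 ⇒ 67 is inert.

67 remains inert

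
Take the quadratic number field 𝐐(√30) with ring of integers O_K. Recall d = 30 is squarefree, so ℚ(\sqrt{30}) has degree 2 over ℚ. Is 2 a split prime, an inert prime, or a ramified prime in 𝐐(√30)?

ramified

d = 30 ≡ 2 (mod 4), so O_K = ℤ[√30] and disc(K) = 4d = 120.
Ramification test: 2 | 120. The prime 2 ramifies in K.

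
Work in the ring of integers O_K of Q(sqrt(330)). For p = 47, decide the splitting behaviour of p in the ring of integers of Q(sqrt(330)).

47 splits in O_K

d = 330 ≡ 2 (mod 4), so O_K = ℤ[√330] and disc(K) = 4d = 1320.
disc(K) = 1320 is not divisible by 47; 47 is unramified.
(330/47) = 1^23 mod 47 = 1, giving Legendre symbol 1.
Legendre symbol 1 ⇒ 47 is split.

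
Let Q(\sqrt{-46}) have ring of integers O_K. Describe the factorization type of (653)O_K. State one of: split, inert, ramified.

p is inert

Since -46 ≢ 1 mod 4, the ring of integers is ℤ[√-46] with discriminant 4·(-46) = -184.
653 ∤ -184, so 653 is unramified.
Euler's criterion: (-46)^326 mod 653 = 652. Thus (-46|653) = -1.
(-46/653) = -1, so 653 is inert.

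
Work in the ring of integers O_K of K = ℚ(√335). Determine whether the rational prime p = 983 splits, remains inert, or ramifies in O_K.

335 mod 4 = 3, hence disc K = 4·335 = 1340 and O_K = ℤ[√335].
disc(K) = 1340 is not divisible by 983; 983 is unramified.
(335/983) = 335^491 mod 983 = 982, giving Legendre symbol -1.
(335/983) = -1, so 983 is inert.

inert — (983) stays prime in O_K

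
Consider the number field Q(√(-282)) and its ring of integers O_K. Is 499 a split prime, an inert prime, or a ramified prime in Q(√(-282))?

d = -282 ≡ 2 (mod 4), so O_K = ℤ[√-282] and disc(K) = 4d = -1128.
disc(K) = -1128 is not divisible by 499; 499 is unramified.
Legendre symbol by Euler's criterion: (-282/499) ≡ (-282)^249 ≡ 498 (mod 499), i.e. (-282/499) = -1.
d is a non-residue mod p, hence 499 remains inert in O_K.

p is inert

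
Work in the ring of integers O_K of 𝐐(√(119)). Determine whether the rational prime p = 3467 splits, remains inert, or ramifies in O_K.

119 mod 4 = 3, hence disc K = 4·119 = 476 and O_K = ℤ[√119].
3467 ∤ 476, so 3467 is unramified.
Compute (119/3467) via Euler: 119^((3467-1)/2) mod 3467 = 3466, so (119/3467) = -1.
(119/3467) = -1, so 3467 is inert.

inert — (3467) stays prime in O_K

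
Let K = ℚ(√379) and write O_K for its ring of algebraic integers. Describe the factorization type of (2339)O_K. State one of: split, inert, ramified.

p splits

d = 379 ≡ 3 (mod 4), so O_K = ℤ[√379] and disc(K) = 4d = 1516.
disc(K) = 1516 is not divisible by 2339; 2339 is unramified.
Compute (379/2339) via Euler: 379^((2339-1)/2) mod 2339 = 1, so (379/2339) = 1.
(379/2339) = 1, so 2339 splits.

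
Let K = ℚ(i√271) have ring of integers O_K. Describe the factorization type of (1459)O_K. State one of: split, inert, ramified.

inert — (1459) stays prime in O_K

Since -271 ≡ 1 mod 4, the ring of integers is ℤ[(1+√-271)/2] with discriminant -271.
1459 ∤ -271, so 1459 is unramified.
(-271/1459) = 1188^729 mod 1459 = 1458, giving Legendre symbol -1.
Legendre symbol -1 ⇒ 1459 is inert.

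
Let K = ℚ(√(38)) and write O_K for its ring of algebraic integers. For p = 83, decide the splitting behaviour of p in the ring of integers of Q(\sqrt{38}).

d = 38 ≡ 2 (mod 4), so O_K = ℤ[√38] and disc(K) = 4d = 152.
disc(K) = 152 is not divisible by 83; 83 is unramified.
Euler's criterion: 38^41 mod 83 = 1. Thus (38|83) = 1.
Legendre symbol 1 ⇒ 83 is split.

p splits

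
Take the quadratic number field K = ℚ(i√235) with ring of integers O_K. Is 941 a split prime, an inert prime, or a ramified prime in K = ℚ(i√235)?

-235 mod 4 = 1, hence disc K = -235 and O_K = ℤ[(1+√-235)/2].
941 ∤ -235, so 941 is unramified.
Compute (-235/941) via Euler: 706^((941-1)/2) mod 941 = 1, so (-235/941) = 1.
Legendre symbol 1 ⇒ 941 is split.

941 splits in O_K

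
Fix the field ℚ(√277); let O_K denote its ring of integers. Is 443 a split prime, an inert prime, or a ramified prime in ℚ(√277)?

277 mod 4 = 1, hence disc K = 277 and O_K = ℤ[(1+√277)/2].
Since gcd(443, 277) = 1 the prime 443 does not ramify.
(277/443) = 277^221 mod 443 = 442, giving Legendre symbol -1.
Legendre symbol -1 ⇒ 443 is inert.

443 remains inert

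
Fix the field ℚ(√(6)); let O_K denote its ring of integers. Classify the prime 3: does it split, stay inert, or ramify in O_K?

3 is ramified

Since 6 ≢ 1 mod 4, the ring of integers is ℤ[√6] with discriminant 4·6 = 24.
Ramification test: 3 | 24. The prime 3 ramifies in K.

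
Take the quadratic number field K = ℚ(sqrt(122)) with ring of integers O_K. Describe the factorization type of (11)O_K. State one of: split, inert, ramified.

122 mod 4 = 2, hence disc K = 4·122 = 488 and O_K = ℤ[√122].
disc(K) = 488 is not divisible by 11; 11 is unramified.
Legendre symbol by Euler's criterion: (122/11) ≡ 122^5 ≡ 1 (mod 11), i.e. (122/11) = 1.
Legendre symbol 1 ⇒ 11 is split.

split — (11) = 𝔭₁𝔭₂ with 𝔭₁ ≠ 𝔭₂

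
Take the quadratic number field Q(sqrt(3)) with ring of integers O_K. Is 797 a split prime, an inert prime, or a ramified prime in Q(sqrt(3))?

Since 3 ≢ 1 mod 4, the ring of integers is ℤ[√3] with discriminant 4·3 = 12.
disc(K) = 12 is not divisible by 797; 797 is unramified.
(3/797) = 3^398 mod 797 = 796, giving Legendre symbol -1.
d is a non-residue mod p, hence 797 remains inert in O_K.

remains prime (inert)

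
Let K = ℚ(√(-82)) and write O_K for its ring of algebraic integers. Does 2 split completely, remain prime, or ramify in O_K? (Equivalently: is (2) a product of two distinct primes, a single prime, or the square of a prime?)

d = -82 ≡ 2 (mod 4), so O_K = ℤ[√-82] and disc(K) = 4d = -328.
2 divides disc(K) = -328, so 2 ramifies.

ramifies in O_K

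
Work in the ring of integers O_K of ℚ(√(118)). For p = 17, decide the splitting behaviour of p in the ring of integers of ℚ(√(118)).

split — (17) = 𝔭₁𝔭₂ with 𝔭₁ ≠ 𝔭₂

d = 118 ≡ 2 (mod 4), so O_K = ℤ[√118] and disc(K) = 4d = 472.
disc(K) = 472 is not divisible by 17; 17 is unramified.
(118/17) = 16^8 mod 17 = 1, giving Legendre symbol 1.
Legendre symbol 1 ⇒ 17 is split.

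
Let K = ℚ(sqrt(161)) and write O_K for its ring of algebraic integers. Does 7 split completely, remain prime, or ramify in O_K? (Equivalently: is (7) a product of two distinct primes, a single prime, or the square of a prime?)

161 mod 4 = 1, hence disc K = 161 and O_K = ℤ[(1+√161)/2].
disc(K) = 161 = 7·23, so p = 7 is ramified.

ramified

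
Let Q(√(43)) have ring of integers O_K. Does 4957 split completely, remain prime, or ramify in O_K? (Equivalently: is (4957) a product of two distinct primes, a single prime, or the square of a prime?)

d = 43 ≡ 3 (mod 4), so O_K = ℤ[√43] and disc(K) = 4d = 172.
Since gcd(4957, 172) = 1 the prime 4957 does not ramify.
Legendre symbol by Euler's criterion: (43/4957) ≡ 43^2478 ≡ 4956 (mod 4957), i.e. (43/4957) = -1.
Legendre symbol -1 ⇒ 4957 is inert.

inert — (4957) stays prime in O_K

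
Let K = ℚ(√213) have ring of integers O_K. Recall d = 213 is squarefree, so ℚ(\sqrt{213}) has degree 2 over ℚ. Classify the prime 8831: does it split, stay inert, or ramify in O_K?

inert — (8831) stays prime in O_K

Since 213 ≡ 1 mod 4, the ring of integers is ℤ[(1+√213)/2] with discriminant 213.
disc(K) = 213 is not divisible by 8831; 8831 is unramified.
Legendre symbol by Euler's criterion: (213/8831) ≡ 213^4415 ≡ 8830 (mod 8831), i.e. (213/8831) = -1.
Legendre symbol -1 ⇒ 8831 is inert.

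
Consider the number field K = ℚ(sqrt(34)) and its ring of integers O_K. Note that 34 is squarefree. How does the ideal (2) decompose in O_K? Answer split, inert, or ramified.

ramifies in O_K

Since 34 ≢ 1 mod 4, the ring of integers is ℤ[√34] with discriminant 4·34 = 136.
2 divides disc(K) = 136, so 2 ramifies.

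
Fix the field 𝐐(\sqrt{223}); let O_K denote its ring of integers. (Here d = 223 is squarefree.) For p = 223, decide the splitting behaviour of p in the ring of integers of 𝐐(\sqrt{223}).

p ramifies

d = 223 ≡ 3 (mod 4), so O_K = ℤ[√223] and disc(K) = 4d = 892.
Ramification test: 223 | 892. The prime 223 ramifies in K.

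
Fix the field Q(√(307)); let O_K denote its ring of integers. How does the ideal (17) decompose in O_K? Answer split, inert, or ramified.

split — (17) = 𝔭₁𝔭₂ with 𝔭₁ ≠ 𝔭₂

Since 307 ≢ 1 mod 4, the ring of integers is ℤ[√307] with discriminant 4·307 = 1228.
17 ∤ 1228, so 17 is unramified.
Compute (307/17) via Euler: 1^((17-1)/2) mod 17 = 1, so (307/17) = 1.
(307/17) = 1, so 17 splits.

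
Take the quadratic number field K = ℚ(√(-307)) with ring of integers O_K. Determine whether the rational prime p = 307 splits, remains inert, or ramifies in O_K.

Since -307 ≡ 1 mod 4, the ring of integers is ℤ[(1+√-307)/2] with discriminant -307.
Ramification test: 307 | -307. The prime 307 ramifies in K.

307 is ramified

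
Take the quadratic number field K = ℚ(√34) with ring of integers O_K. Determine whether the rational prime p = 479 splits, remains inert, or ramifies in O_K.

34 mod 4 = 2, hence disc K = 4·34 = 136 and O_K = ℤ[√34].
disc(K) = 136 is not divisible by 479; 479 is unramified.
Compute (34/479) via Euler: 34^((479-1)/2) mod 479 = 478, so (34/479) = -1.
(34/479) = -1, so 479 is inert.

inert — (479) stays prime in O_K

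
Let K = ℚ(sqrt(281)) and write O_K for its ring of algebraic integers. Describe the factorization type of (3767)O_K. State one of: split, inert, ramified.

281 mod 4 = 1, hence disc K = 281 and O_K = ℤ[(1+√281)/2].
3767 ∤ 281, so 3767 is unramified.
Euler's criterion: 281^1883 mod 3767 = 1. Thus (281|3767) = 1.
(281/3767) = 1, so 3767 splits.

splits completely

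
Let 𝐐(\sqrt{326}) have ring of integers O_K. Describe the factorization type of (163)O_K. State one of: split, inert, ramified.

Since 326 ≢ 1 mod 4, the ring of integers is ℤ[√326] with discriminant 4·326 = 1304.
Ramification test: 163 | 1304. The prime 163 ramifies in K.

ramifies in O_K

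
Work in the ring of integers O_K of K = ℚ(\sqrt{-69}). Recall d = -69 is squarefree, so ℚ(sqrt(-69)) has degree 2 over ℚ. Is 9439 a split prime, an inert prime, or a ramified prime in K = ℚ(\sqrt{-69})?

remains prime (inert)

Since -69 ≢ 1 mod 4, the ring of integers is ℤ[√-69] with discriminant 4·(-69) = -276.
disc(K) = -276 is not divisible by 9439; 9439 is unramified.
Euler's criterion: (-69)^4719 mod 9439 = 9438. Thus (-69|9439) = -1.
(-69/9439) = -1, so 9439 is inert.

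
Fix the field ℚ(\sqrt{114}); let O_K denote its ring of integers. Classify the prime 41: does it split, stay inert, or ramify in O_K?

Since 114 ≢ 1 mod 4, the ring of integers is ℤ[√114] with discriminant 4·114 = 456.
disc(K) = 456 is not divisible by 41; 41 is unramified.
Euler's criterion: 114^20 mod 41 = 1. Thus (114|41) = 1.
(114/41) = 1, so 41 splits.

split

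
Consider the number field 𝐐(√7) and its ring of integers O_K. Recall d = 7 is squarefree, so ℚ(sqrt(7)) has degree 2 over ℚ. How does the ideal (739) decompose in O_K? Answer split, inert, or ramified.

Since 7 ≢ 1 mod 4, the ring of integers is ℤ[√7] with discriminant 4·7 = 28.
disc(K) = 28 is not divisible by 739; 739 is unramified.
Euler's criterion: 7^369 mod 739 = 738. Thus (7|739) = -1.
Legendre symbol -1 ⇒ 739 is inert.

p is inert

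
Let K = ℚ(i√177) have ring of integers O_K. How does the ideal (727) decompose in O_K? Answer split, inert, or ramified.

Since -177 ≢ 1 mod 4, the ring of integers is ℤ[√-177] with discriminant 4·(-177) = -708.
disc(K) = -708 is not divisible by 727; 727 is unramified.
(-177/727) = 550^363 mod 727 = 726, giving Legendre symbol -1.
(-177/727) = -1, so 727 is inert.

inert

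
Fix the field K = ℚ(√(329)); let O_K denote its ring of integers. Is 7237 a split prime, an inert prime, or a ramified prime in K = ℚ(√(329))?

329 mod 4 = 1, hence disc K = 329 and O_K = ℤ[(1+√329)/2].
disc(K) = 329 is not divisible by 7237; 7237 is unramified.
Legendre symbol by Euler's criterion: (329/7237) ≡ 329^3618 ≡ 1 (mod 7237), i.e. (329/7237) = 1.
d is a quadratic residue mod p, hence 7237 splits in O_K.

7237 splits in O_K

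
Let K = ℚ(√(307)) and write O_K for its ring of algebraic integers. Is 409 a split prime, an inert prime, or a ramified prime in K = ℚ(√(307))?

split — (409) = 𝔭₁𝔭₂ with 𝔭₁ ≠ 𝔭₂

d = 307 ≡ 3 (mod 4), so O_K = ℤ[√307] and disc(K) = 4d = 1228.
Since gcd(409, 1228) = 1 the prime 409 does not ramify.
Compute (307/409) via Euler: 307^((409-1)/2) mod 409 = 1, so (307/409) = 1.
d is a quadratic residue mod p, hence 409 splits in O_K.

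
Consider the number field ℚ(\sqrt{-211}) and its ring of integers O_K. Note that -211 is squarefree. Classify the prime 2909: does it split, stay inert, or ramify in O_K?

p is inert

Since -211 ≡ 1 mod 4, the ring of integers is ℤ[(1+√-211)/2] with discriminant -211.
disc(K) = -211 is not divisible by 2909; 2909 is unramified.
Compute (-211/2909) via Euler: 2698^((2909-1)/2) mod 2909 = 2908, so (-211/2909) = -1.
Legendre symbol -1 ⇒ 2909 is inert.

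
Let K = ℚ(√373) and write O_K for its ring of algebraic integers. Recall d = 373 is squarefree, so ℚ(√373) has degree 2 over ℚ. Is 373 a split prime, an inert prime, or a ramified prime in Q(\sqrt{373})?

d = 373 ≡ 1 (mod 4), so O_K = ℤ[(1+√373)/2] and disc(K) = d = 373.
373 divides disc(K) = 373, so 373 ramifies.

ramified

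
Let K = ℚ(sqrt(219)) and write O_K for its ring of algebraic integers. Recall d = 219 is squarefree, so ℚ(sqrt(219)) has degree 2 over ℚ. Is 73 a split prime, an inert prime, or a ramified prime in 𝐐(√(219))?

ramifies in O_K

d = 219 ≡ 3 (mod 4), so O_K = ℤ[√219] and disc(K) = 4d = 876.
73 divides disc(K) = 876, so 73 ramifies.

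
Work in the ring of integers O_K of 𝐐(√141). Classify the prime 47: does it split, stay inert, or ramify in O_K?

ramified — (47) = 𝔭²

Since 141 ≡ 1 mod 4, the ring of integers is ℤ[(1+√141)/2] with discriminant 141.
disc(K) = 141 = 47·3, so p = 47 is ramified.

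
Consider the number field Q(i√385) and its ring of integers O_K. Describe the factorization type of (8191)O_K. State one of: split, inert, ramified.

d = -385 ≡ 3 (mod 4), so O_K = ℤ[√-385] and disc(K) = 4d = -1540.
Since gcd(8191, -1540) = 1 the prime 8191 does not ramify.
Legendre symbol by Euler's criterion: (-385/8191) ≡ (-385)^4095 ≡ 1 (mod 8191), i.e. (-385/8191) = 1.
Legendre symbol 1 ⇒ 8191 is split.

split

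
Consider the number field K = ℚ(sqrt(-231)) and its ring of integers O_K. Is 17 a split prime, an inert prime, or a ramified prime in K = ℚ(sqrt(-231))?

-231 mod 4 = 1, hence disc K = -231 and O_K = ℤ[(1+√-231)/2].
17 ∤ -231, so 17 is unramified.
Legendre symbol by Euler's criterion: (-231/17) ≡ (-231)^8 ≡ 16 (mod 17), i.e. (-231/17) = -1.
d is a non-residue mod p, hence 17 remains inert in O_K.

p is inert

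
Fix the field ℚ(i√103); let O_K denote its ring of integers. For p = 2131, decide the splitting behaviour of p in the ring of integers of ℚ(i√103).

Since -103 ≡ 1 mod 4, the ring of integers is ℤ[(1+√-103)/2] with discriminant -103.
Since gcd(2131, -103) = 1 the prime 2131 does not ramify.
Compute (-103/2131) via Euler: 2028^((2131-1)/2) mod 2131 = 2130, so (-103/2131) = -1.
d is a non-residue mod p, hence 2131 remains inert in O_K.

inert — (2131) stays prime in O_K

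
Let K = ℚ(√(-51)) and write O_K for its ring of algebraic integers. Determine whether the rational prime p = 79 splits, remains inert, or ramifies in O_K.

remains prime (inert)

d = -51 ≡ 1 (mod 4), so O_K = ℤ[(1+√-51)/2] and disc(K) = d = -51.
disc(K) = -51 is not divisible by 79; 79 is unramified.
Euler's criterion: (-51)^39 mod 79 = 78. Thus (-51|79) = -1.
d is a non-residue mod p, hence 79 remains inert in O_K.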